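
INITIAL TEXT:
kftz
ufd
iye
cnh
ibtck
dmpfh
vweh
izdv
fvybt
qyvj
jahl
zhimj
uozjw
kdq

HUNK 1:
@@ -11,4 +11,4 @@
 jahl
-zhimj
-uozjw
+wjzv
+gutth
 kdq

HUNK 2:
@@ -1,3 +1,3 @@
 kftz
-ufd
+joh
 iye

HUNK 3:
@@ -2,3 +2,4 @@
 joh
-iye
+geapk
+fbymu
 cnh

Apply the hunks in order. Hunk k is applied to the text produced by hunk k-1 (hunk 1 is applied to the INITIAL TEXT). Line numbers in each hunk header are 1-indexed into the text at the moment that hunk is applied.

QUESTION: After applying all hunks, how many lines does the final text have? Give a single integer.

Answer: 15

Derivation:
Hunk 1: at line 11 remove [zhimj,uozjw] add [wjzv,gutth] -> 14 lines: kftz ufd iye cnh ibtck dmpfh vweh izdv fvybt qyvj jahl wjzv gutth kdq
Hunk 2: at line 1 remove [ufd] add [joh] -> 14 lines: kftz joh iye cnh ibtck dmpfh vweh izdv fvybt qyvj jahl wjzv gutth kdq
Hunk 3: at line 2 remove [iye] add [geapk,fbymu] -> 15 lines: kftz joh geapk fbymu cnh ibtck dmpfh vweh izdv fvybt qyvj jahl wjzv gutth kdq
Final line count: 15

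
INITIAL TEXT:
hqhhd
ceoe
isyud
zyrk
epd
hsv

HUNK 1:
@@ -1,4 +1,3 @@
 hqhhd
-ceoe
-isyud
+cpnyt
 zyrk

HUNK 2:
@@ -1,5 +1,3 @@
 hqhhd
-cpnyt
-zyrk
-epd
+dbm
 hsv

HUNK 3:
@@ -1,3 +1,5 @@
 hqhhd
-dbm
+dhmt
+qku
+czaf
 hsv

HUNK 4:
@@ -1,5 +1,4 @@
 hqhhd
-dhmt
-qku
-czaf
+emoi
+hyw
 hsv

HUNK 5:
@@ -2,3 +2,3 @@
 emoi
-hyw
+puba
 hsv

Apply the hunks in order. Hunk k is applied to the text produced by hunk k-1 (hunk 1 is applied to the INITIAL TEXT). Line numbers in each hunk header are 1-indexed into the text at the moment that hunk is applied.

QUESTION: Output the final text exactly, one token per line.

Hunk 1: at line 1 remove [ceoe,isyud] add [cpnyt] -> 5 lines: hqhhd cpnyt zyrk epd hsv
Hunk 2: at line 1 remove [cpnyt,zyrk,epd] add [dbm] -> 3 lines: hqhhd dbm hsv
Hunk 3: at line 1 remove [dbm] add [dhmt,qku,czaf] -> 5 lines: hqhhd dhmt qku czaf hsv
Hunk 4: at line 1 remove [dhmt,qku,czaf] add [emoi,hyw] -> 4 lines: hqhhd emoi hyw hsv
Hunk 5: at line 2 remove [hyw] add [puba] -> 4 lines: hqhhd emoi puba hsv

Answer: hqhhd
emoi
puba
hsv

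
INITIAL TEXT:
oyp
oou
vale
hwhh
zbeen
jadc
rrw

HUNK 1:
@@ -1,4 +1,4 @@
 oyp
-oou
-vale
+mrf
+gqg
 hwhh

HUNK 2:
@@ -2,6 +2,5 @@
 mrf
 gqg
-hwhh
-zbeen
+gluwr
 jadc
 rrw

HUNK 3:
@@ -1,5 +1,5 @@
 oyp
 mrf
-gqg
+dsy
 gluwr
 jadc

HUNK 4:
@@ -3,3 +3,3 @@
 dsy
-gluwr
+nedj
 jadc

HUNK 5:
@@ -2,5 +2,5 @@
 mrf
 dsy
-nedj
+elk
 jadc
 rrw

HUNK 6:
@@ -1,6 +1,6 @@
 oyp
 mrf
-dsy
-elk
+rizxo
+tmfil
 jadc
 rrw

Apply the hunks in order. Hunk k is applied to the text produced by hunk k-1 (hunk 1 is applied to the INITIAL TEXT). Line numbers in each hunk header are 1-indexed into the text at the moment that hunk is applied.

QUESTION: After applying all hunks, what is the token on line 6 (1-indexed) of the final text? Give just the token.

Answer: rrw

Derivation:
Hunk 1: at line 1 remove [oou,vale] add [mrf,gqg] -> 7 lines: oyp mrf gqg hwhh zbeen jadc rrw
Hunk 2: at line 2 remove [hwhh,zbeen] add [gluwr] -> 6 lines: oyp mrf gqg gluwr jadc rrw
Hunk 3: at line 1 remove [gqg] add [dsy] -> 6 lines: oyp mrf dsy gluwr jadc rrw
Hunk 4: at line 3 remove [gluwr] add [nedj] -> 6 lines: oyp mrf dsy nedj jadc rrw
Hunk 5: at line 2 remove [nedj] add [elk] -> 6 lines: oyp mrf dsy elk jadc rrw
Hunk 6: at line 1 remove [dsy,elk] add [rizxo,tmfil] -> 6 lines: oyp mrf rizxo tmfil jadc rrw
Final line 6: rrw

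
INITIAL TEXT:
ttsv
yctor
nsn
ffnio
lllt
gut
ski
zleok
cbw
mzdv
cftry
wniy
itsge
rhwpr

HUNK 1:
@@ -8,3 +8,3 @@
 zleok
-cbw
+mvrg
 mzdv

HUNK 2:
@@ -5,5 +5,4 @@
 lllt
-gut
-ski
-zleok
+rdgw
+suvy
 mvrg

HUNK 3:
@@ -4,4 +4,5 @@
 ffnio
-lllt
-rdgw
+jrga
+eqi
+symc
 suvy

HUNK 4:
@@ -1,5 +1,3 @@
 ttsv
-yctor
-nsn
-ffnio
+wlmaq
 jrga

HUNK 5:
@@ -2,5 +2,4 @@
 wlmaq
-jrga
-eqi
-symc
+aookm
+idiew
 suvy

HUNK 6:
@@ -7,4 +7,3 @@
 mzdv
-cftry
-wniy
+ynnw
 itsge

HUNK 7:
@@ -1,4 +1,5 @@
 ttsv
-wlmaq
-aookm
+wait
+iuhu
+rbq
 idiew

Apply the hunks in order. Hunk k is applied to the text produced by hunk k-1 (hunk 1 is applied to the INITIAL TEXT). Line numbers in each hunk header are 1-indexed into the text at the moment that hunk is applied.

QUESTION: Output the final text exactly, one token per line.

Hunk 1: at line 8 remove [cbw] add [mvrg] -> 14 lines: ttsv yctor nsn ffnio lllt gut ski zleok mvrg mzdv cftry wniy itsge rhwpr
Hunk 2: at line 5 remove [gut,ski,zleok] add [rdgw,suvy] -> 13 lines: ttsv yctor nsn ffnio lllt rdgw suvy mvrg mzdv cftry wniy itsge rhwpr
Hunk 3: at line 4 remove [lllt,rdgw] add [jrga,eqi,symc] -> 14 lines: ttsv yctor nsn ffnio jrga eqi symc suvy mvrg mzdv cftry wniy itsge rhwpr
Hunk 4: at line 1 remove [yctor,nsn,ffnio] add [wlmaq] -> 12 lines: ttsv wlmaq jrga eqi symc suvy mvrg mzdv cftry wniy itsge rhwpr
Hunk 5: at line 2 remove [jrga,eqi,symc] add [aookm,idiew] -> 11 lines: ttsv wlmaq aookm idiew suvy mvrg mzdv cftry wniy itsge rhwpr
Hunk 6: at line 7 remove [cftry,wniy] add [ynnw] -> 10 lines: ttsv wlmaq aookm idiew suvy mvrg mzdv ynnw itsge rhwpr
Hunk 7: at line 1 remove [wlmaq,aookm] add [wait,iuhu,rbq] -> 11 lines: ttsv wait iuhu rbq idiew suvy mvrg mzdv ynnw itsge rhwpr

Answer: ttsv
wait
iuhu
rbq
idiew
suvy
mvrg
mzdv
ynnw
itsge
rhwpr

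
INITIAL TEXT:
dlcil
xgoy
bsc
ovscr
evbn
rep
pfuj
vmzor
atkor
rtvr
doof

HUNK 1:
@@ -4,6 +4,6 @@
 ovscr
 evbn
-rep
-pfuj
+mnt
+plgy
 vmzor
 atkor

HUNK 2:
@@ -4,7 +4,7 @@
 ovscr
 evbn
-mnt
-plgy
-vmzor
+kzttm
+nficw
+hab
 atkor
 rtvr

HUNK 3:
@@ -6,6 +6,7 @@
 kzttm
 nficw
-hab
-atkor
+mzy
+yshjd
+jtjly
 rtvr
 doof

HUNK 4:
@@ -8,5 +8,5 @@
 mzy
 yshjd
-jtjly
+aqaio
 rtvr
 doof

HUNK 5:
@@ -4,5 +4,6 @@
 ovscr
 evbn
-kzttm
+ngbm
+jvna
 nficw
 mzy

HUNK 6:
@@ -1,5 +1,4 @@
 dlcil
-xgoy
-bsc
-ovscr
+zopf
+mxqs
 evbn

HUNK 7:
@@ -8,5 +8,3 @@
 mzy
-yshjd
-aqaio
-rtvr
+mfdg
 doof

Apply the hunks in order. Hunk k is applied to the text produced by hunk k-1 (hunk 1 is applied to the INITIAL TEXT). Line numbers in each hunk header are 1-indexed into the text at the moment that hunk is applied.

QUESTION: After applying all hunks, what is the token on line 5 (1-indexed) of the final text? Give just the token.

Answer: ngbm

Derivation:
Hunk 1: at line 4 remove [rep,pfuj] add [mnt,plgy] -> 11 lines: dlcil xgoy bsc ovscr evbn mnt plgy vmzor atkor rtvr doof
Hunk 2: at line 4 remove [mnt,plgy,vmzor] add [kzttm,nficw,hab] -> 11 lines: dlcil xgoy bsc ovscr evbn kzttm nficw hab atkor rtvr doof
Hunk 3: at line 6 remove [hab,atkor] add [mzy,yshjd,jtjly] -> 12 lines: dlcil xgoy bsc ovscr evbn kzttm nficw mzy yshjd jtjly rtvr doof
Hunk 4: at line 8 remove [jtjly] add [aqaio] -> 12 lines: dlcil xgoy bsc ovscr evbn kzttm nficw mzy yshjd aqaio rtvr doof
Hunk 5: at line 4 remove [kzttm] add [ngbm,jvna] -> 13 lines: dlcil xgoy bsc ovscr evbn ngbm jvna nficw mzy yshjd aqaio rtvr doof
Hunk 6: at line 1 remove [xgoy,bsc,ovscr] add [zopf,mxqs] -> 12 lines: dlcil zopf mxqs evbn ngbm jvna nficw mzy yshjd aqaio rtvr doof
Hunk 7: at line 8 remove [yshjd,aqaio,rtvr] add [mfdg] -> 10 lines: dlcil zopf mxqs evbn ngbm jvna nficw mzy mfdg doof
Final line 5: ngbm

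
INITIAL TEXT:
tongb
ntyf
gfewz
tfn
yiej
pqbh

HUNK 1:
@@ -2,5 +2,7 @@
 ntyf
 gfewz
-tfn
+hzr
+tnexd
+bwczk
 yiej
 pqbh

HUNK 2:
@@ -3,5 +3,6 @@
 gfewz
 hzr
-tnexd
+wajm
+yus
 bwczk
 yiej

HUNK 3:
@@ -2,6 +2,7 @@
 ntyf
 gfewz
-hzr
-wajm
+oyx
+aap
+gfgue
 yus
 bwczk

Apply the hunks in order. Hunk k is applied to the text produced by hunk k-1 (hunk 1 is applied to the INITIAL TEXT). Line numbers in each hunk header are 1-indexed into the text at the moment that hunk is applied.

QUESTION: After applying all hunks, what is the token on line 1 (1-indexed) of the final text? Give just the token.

Hunk 1: at line 2 remove [tfn] add [hzr,tnexd,bwczk] -> 8 lines: tongb ntyf gfewz hzr tnexd bwczk yiej pqbh
Hunk 2: at line 3 remove [tnexd] add [wajm,yus] -> 9 lines: tongb ntyf gfewz hzr wajm yus bwczk yiej pqbh
Hunk 3: at line 2 remove [hzr,wajm] add [oyx,aap,gfgue] -> 10 lines: tongb ntyf gfewz oyx aap gfgue yus bwczk yiej pqbh
Final line 1: tongb

Answer: tongb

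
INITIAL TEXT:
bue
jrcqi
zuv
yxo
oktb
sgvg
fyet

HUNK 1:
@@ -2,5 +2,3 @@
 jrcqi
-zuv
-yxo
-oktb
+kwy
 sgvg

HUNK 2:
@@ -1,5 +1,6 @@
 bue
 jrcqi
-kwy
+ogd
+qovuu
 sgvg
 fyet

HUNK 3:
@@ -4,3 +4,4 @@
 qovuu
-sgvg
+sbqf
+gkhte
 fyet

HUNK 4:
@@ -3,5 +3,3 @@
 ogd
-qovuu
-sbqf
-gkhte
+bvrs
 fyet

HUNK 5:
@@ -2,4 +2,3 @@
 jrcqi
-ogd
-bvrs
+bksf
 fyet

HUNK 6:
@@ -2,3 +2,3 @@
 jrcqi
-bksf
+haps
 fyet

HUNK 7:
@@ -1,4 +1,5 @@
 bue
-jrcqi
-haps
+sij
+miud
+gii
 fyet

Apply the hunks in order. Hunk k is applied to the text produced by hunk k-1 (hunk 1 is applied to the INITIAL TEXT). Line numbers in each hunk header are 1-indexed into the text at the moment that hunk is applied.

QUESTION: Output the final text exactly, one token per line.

Hunk 1: at line 2 remove [zuv,yxo,oktb] add [kwy] -> 5 lines: bue jrcqi kwy sgvg fyet
Hunk 2: at line 1 remove [kwy] add [ogd,qovuu] -> 6 lines: bue jrcqi ogd qovuu sgvg fyet
Hunk 3: at line 4 remove [sgvg] add [sbqf,gkhte] -> 7 lines: bue jrcqi ogd qovuu sbqf gkhte fyet
Hunk 4: at line 3 remove [qovuu,sbqf,gkhte] add [bvrs] -> 5 lines: bue jrcqi ogd bvrs fyet
Hunk 5: at line 2 remove [ogd,bvrs] add [bksf] -> 4 lines: bue jrcqi bksf fyet
Hunk 6: at line 2 remove [bksf] add [haps] -> 4 lines: bue jrcqi haps fyet
Hunk 7: at line 1 remove [jrcqi,haps] add [sij,miud,gii] -> 5 lines: bue sij miud gii fyet

Answer: bue
sij
miud
gii
fyet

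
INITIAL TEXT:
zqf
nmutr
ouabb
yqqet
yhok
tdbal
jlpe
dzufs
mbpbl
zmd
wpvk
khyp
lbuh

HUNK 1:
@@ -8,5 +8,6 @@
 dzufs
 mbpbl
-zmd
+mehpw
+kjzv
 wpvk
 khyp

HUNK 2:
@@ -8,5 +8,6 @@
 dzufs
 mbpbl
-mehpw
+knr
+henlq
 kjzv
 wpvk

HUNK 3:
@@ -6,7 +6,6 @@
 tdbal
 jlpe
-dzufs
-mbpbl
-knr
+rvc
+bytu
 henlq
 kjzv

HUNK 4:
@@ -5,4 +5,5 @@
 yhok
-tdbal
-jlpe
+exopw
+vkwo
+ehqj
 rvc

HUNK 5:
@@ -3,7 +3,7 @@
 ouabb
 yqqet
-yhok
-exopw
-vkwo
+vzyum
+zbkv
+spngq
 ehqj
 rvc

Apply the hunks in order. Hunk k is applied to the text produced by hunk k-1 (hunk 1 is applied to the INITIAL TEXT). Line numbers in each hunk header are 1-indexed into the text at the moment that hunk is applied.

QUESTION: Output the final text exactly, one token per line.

Answer: zqf
nmutr
ouabb
yqqet
vzyum
zbkv
spngq
ehqj
rvc
bytu
henlq
kjzv
wpvk
khyp
lbuh

Derivation:
Hunk 1: at line 8 remove [zmd] add [mehpw,kjzv] -> 14 lines: zqf nmutr ouabb yqqet yhok tdbal jlpe dzufs mbpbl mehpw kjzv wpvk khyp lbuh
Hunk 2: at line 8 remove [mehpw] add [knr,henlq] -> 15 lines: zqf nmutr ouabb yqqet yhok tdbal jlpe dzufs mbpbl knr henlq kjzv wpvk khyp lbuh
Hunk 3: at line 6 remove [dzufs,mbpbl,knr] add [rvc,bytu] -> 14 lines: zqf nmutr ouabb yqqet yhok tdbal jlpe rvc bytu henlq kjzv wpvk khyp lbuh
Hunk 4: at line 5 remove [tdbal,jlpe] add [exopw,vkwo,ehqj] -> 15 lines: zqf nmutr ouabb yqqet yhok exopw vkwo ehqj rvc bytu henlq kjzv wpvk khyp lbuh
Hunk 5: at line 3 remove [yhok,exopw,vkwo] add [vzyum,zbkv,spngq] -> 15 lines: zqf nmutr ouabb yqqet vzyum zbkv spngq ehqj rvc bytu henlq kjzv wpvk khyp lbuh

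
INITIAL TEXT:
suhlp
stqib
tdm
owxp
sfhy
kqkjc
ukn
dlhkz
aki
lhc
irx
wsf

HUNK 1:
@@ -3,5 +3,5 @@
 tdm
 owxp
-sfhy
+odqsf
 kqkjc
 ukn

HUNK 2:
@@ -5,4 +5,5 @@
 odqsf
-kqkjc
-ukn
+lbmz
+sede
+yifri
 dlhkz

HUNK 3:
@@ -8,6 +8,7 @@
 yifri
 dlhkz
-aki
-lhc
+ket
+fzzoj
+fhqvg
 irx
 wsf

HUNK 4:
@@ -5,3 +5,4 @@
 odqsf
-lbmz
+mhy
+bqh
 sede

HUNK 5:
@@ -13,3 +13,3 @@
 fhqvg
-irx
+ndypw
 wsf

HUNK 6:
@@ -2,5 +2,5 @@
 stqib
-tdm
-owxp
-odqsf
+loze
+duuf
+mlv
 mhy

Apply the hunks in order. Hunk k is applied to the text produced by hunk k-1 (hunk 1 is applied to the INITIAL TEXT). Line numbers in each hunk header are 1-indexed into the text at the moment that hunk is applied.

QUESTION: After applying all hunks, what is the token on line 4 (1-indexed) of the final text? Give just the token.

Answer: duuf

Derivation:
Hunk 1: at line 3 remove [sfhy] add [odqsf] -> 12 lines: suhlp stqib tdm owxp odqsf kqkjc ukn dlhkz aki lhc irx wsf
Hunk 2: at line 5 remove [kqkjc,ukn] add [lbmz,sede,yifri] -> 13 lines: suhlp stqib tdm owxp odqsf lbmz sede yifri dlhkz aki lhc irx wsf
Hunk 3: at line 8 remove [aki,lhc] add [ket,fzzoj,fhqvg] -> 14 lines: suhlp stqib tdm owxp odqsf lbmz sede yifri dlhkz ket fzzoj fhqvg irx wsf
Hunk 4: at line 5 remove [lbmz] add [mhy,bqh] -> 15 lines: suhlp stqib tdm owxp odqsf mhy bqh sede yifri dlhkz ket fzzoj fhqvg irx wsf
Hunk 5: at line 13 remove [irx] add [ndypw] -> 15 lines: suhlp stqib tdm owxp odqsf mhy bqh sede yifri dlhkz ket fzzoj fhqvg ndypw wsf
Hunk 6: at line 2 remove [tdm,owxp,odqsf] add [loze,duuf,mlv] -> 15 lines: suhlp stqib loze duuf mlv mhy bqh sede yifri dlhkz ket fzzoj fhqvg ndypw wsf
Final line 4: duuf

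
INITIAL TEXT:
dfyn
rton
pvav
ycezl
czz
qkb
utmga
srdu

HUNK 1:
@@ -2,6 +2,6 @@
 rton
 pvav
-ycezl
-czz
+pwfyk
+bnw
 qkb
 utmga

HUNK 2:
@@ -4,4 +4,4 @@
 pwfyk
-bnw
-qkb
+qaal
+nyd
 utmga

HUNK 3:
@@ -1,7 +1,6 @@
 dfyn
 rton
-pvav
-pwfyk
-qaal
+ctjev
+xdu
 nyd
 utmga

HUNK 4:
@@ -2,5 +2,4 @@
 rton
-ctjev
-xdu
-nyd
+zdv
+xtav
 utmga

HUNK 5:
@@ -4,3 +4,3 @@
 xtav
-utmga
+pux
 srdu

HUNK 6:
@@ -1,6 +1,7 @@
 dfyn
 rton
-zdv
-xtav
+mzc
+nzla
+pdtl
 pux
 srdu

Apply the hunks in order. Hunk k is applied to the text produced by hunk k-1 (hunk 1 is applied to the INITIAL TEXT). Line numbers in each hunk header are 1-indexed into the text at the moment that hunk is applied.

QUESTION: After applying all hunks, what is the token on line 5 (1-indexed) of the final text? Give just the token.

Answer: pdtl

Derivation:
Hunk 1: at line 2 remove [ycezl,czz] add [pwfyk,bnw] -> 8 lines: dfyn rton pvav pwfyk bnw qkb utmga srdu
Hunk 2: at line 4 remove [bnw,qkb] add [qaal,nyd] -> 8 lines: dfyn rton pvav pwfyk qaal nyd utmga srdu
Hunk 3: at line 1 remove [pvav,pwfyk,qaal] add [ctjev,xdu] -> 7 lines: dfyn rton ctjev xdu nyd utmga srdu
Hunk 4: at line 2 remove [ctjev,xdu,nyd] add [zdv,xtav] -> 6 lines: dfyn rton zdv xtav utmga srdu
Hunk 5: at line 4 remove [utmga] add [pux] -> 6 lines: dfyn rton zdv xtav pux srdu
Hunk 6: at line 1 remove [zdv,xtav] add [mzc,nzla,pdtl] -> 7 lines: dfyn rton mzc nzla pdtl pux srdu
Final line 5: pdtl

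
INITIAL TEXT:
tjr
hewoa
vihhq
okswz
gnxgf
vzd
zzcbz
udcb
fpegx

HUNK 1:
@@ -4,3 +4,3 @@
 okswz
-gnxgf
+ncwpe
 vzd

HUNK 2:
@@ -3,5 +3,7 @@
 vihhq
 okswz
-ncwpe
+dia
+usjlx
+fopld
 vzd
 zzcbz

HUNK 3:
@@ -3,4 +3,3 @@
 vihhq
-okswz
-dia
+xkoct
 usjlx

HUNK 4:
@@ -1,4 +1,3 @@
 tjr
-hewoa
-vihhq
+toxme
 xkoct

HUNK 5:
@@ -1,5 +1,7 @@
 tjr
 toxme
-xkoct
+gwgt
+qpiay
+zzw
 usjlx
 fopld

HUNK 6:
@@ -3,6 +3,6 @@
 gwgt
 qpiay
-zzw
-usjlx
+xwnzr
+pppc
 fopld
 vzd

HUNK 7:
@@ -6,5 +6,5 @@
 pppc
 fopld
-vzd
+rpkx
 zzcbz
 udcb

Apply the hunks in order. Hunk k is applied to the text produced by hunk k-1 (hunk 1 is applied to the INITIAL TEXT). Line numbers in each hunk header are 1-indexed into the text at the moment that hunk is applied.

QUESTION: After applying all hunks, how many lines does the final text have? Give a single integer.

Answer: 11

Derivation:
Hunk 1: at line 4 remove [gnxgf] add [ncwpe] -> 9 lines: tjr hewoa vihhq okswz ncwpe vzd zzcbz udcb fpegx
Hunk 2: at line 3 remove [ncwpe] add [dia,usjlx,fopld] -> 11 lines: tjr hewoa vihhq okswz dia usjlx fopld vzd zzcbz udcb fpegx
Hunk 3: at line 3 remove [okswz,dia] add [xkoct] -> 10 lines: tjr hewoa vihhq xkoct usjlx fopld vzd zzcbz udcb fpegx
Hunk 4: at line 1 remove [hewoa,vihhq] add [toxme] -> 9 lines: tjr toxme xkoct usjlx fopld vzd zzcbz udcb fpegx
Hunk 5: at line 1 remove [xkoct] add [gwgt,qpiay,zzw] -> 11 lines: tjr toxme gwgt qpiay zzw usjlx fopld vzd zzcbz udcb fpegx
Hunk 6: at line 3 remove [zzw,usjlx] add [xwnzr,pppc] -> 11 lines: tjr toxme gwgt qpiay xwnzr pppc fopld vzd zzcbz udcb fpegx
Hunk 7: at line 6 remove [vzd] add [rpkx] -> 11 lines: tjr toxme gwgt qpiay xwnzr pppc fopld rpkx zzcbz udcb fpegx
Final line count: 11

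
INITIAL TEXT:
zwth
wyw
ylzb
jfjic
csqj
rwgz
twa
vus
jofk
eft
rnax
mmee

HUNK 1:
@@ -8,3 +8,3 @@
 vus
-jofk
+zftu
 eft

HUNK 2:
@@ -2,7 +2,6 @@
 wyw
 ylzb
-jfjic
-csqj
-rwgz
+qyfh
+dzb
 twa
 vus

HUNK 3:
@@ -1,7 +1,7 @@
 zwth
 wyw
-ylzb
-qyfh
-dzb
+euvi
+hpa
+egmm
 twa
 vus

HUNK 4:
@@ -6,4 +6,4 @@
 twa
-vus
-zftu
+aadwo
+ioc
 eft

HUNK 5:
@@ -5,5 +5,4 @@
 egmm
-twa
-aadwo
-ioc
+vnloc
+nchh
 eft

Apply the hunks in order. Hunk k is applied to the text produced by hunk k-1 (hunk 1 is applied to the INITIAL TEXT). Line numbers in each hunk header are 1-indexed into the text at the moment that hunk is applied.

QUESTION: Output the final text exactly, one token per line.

Hunk 1: at line 8 remove [jofk] add [zftu] -> 12 lines: zwth wyw ylzb jfjic csqj rwgz twa vus zftu eft rnax mmee
Hunk 2: at line 2 remove [jfjic,csqj,rwgz] add [qyfh,dzb] -> 11 lines: zwth wyw ylzb qyfh dzb twa vus zftu eft rnax mmee
Hunk 3: at line 1 remove [ylzb,qyfh,dzb] add [euvi,hpa,egmm] -> 11 lines: zwth wyw euvi hpa egmm twa vus zftu eft rnax mmee
Hunk 4: at line 6 remove [vus,zftu] add [aadwo,ioc] -> 11 lines: zwth wyw euvi hpa egmm twa aadwo ioc eft rnax mmee
Hunk 5: at line 5 remove [twa,aadwo,ioc] add [vnloc,nchh] -> 10 lines: zwth wyw euvi hpa egmm vnloc nchh eft rnax mmee

Answer: zwth
wyw
euvi
hpa
egmm
vnloc
nchh
eft
rnax
mmee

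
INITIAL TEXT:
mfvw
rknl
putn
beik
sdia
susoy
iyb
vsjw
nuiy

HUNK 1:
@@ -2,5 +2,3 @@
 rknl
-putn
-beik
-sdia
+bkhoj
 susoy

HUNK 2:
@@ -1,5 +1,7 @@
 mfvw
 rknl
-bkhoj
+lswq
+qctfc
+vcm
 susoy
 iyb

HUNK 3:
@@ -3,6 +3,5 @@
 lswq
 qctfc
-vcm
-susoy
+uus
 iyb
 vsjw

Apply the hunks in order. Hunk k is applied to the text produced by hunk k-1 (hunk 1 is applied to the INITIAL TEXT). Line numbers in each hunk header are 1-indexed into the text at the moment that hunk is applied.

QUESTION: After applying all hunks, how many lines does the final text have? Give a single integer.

Answer: 8

Derivation:
Hunk 1: at line 2 remove [putn,beik,sdia] add [bkhoj] -> 7 lines: mfvw rknl bkhoj susoy iyb vsjw nuiy
Hunk 2: at line 1 remove [bkhoj] add [lswq,qctfc,vcm] -> 9 lines: mfvw rknl lswq qctfc vcm susoy iyb vsjw nuiy
Hunk 3: at line 3 remove [vcm,susoy] add [uus] -> 8 lines: mfvw rknl lswq qctfc uus iyb vsjw nuiy
Final line count: 8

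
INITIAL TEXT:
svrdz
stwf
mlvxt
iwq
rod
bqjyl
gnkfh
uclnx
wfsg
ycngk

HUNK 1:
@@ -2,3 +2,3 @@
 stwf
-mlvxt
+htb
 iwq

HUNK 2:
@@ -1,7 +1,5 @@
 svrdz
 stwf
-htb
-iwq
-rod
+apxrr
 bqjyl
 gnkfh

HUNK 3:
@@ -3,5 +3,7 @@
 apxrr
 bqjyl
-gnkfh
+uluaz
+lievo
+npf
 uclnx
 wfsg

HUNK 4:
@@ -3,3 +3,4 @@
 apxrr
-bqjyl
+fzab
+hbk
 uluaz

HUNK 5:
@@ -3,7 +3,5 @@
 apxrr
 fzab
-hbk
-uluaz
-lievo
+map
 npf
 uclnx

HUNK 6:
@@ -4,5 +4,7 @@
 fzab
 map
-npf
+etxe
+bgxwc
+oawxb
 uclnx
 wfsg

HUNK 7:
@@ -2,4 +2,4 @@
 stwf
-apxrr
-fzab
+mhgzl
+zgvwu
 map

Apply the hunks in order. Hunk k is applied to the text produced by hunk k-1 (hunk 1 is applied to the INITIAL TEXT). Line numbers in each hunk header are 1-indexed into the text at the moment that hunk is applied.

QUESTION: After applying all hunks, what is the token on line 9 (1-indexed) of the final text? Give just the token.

Answer: uclnx

Derivation:
Hunk 1: at line 2 remove [mlvxt] add [htb] -> 10 lines: svrdz stwf htb iwq rod bqjyl gnkfh uclnx wfsg ycngk
Hunk 2: at line 1 remove [htb,iwq,rod] add [apxrr] -> 8 lines: svrdz stwf apxrr bqjyl gnkfh uclnx wfsg ycngk
Hunk 3: at line 3 remove [gnkfh] add [uluaz,lievo,npf] -> 10 lines: svrdz stwf apxrr bqjyl uluaz lievo npf uclnx wfsg ycngk
Hunk 4: at line 3 remove [bqjyl] add [fzab,hbk] -> 11 lines: svrdz stwf apxrr fzab hbk uluaz lievo npf uclnx wfsg ycngk
Hunk 5: at line 3 remove [hbk,uluaz,lievo] add [map] -> 9 lines: svrdz stwf apxrr fzab map npf uclnx wfsg ycngk
Hunk 6: at line 4 remove [npf] add [etxe,bgxwc,oawxb] -> 11 lines: svrdz stwf apxrr fzab map etxe bgxwc oawxb uclnx wfsg ycngk
Hunk 7: at line 2 remove [apxrr,fzab] add [mhgzl,zgvwu] -> 11 lines: svrdz stwf mhgzl zgvwu map etxe bgxwc oawxb uclnx wfsg ycngk
Final line 9: uclnx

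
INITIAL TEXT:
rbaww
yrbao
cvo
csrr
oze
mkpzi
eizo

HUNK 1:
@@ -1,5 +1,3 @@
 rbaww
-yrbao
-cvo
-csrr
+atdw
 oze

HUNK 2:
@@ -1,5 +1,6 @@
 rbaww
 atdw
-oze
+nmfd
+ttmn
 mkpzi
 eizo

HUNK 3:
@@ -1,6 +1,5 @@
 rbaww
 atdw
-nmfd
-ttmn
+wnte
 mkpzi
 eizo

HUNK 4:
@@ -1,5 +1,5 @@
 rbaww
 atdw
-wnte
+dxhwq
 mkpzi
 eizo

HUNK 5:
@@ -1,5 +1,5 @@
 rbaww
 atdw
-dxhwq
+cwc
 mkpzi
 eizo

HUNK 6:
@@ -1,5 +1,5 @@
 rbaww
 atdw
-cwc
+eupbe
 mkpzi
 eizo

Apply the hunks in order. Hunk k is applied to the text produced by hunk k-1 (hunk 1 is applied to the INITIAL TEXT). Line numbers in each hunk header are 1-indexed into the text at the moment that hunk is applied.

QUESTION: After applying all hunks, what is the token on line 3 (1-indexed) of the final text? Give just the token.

Answer: eupbe

Derivation:
Hunk 1: at line 1 remove [yrbao,cvo,csrr] add [atdw] -> 5 lines: rbaww atdw oze mkpzi eizo
Hunk 2: at line 1 remove [oze] add [nmfd,ttmn] -> 6 lines: rbaww atdw nmfd ttmn mkpzi eizo
Hunk 3: at line 1 remove [nmfd,ttmn] add [wnte] -> 5 lines: rbaww atdw wnte mkpzi eizo
Hunk 4: at line 1 remove [wnte] add [dxhwq] -> 5 lines: rbaww atdw dxhwq mkpzi eizo
Hunk 5: at line 1 remove [dxhwq] add [cwc] -> 5 lines: rbaww atdw cwc mkpzi eizo
Hunk 6: at line 1 remove [cwc] add [eupbe] -> 5 lines: rbaww atdw eupbe mkpzi eizo
Final line 3: eupbe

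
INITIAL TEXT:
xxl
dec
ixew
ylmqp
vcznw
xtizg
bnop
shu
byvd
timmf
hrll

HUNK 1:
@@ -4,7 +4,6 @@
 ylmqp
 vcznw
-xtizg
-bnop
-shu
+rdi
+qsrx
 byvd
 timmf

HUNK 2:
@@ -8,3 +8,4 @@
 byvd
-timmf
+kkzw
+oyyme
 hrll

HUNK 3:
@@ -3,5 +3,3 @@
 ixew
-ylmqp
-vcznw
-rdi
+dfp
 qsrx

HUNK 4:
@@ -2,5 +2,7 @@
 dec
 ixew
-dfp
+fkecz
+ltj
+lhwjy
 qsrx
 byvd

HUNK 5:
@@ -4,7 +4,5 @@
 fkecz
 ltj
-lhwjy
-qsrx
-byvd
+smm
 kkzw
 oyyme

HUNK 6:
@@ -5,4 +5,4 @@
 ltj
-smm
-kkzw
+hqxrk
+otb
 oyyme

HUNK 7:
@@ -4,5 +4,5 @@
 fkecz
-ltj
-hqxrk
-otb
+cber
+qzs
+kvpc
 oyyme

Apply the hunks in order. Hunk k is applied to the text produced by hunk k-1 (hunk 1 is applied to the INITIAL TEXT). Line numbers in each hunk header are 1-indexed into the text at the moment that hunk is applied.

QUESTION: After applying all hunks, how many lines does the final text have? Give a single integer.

Answer: 9

Derivation:
Hunk 1: at line 4 remove [xtizg,bnop,shu] add [rdi,qsrx] -> 10 lines: xxl dec ixew ylmqp vcznw rdi qsrx byvd timmf hrll
Hunk 2: at line 8 remove [timmf] add [kkzw,oyyme] -> 11 lines: xxl dec ixew ylmqp vcznw rdi qsrx byvd kkzw oyyme hrll
Hunk 3: at line 3 remove [ylmqp,vcznw,rdi] add [dfp] -> 9 lines: xxl dec ixew dfp qsrx byvd kkzw oyyme hrll
Hunk 4: at line 2 remove [dfp] add [fkecz,ltj,lhwjy] -> 11 lines: xxl dec ixew fkecz ltj lhwjy qsrx byvd kkzw oyyme hrll
Hunk 5: at line 4 remove [lhwjy,qsrx,byvd] add [smm] -> 9 lines: xxl dec ixew fkecz ltj smm kkzw oyyme hrll
Hunk 6: at line 5 remove [smm,kkzw] add [hqxrk,otb] -> 9 lines: xxl dec ixew fkecz ltj hqxrk otb oyyme hrll
Hunk 7: at line 4 remove [ltj,hqxrk,otb] add [cber,qzs,kvpc] -> 9 lines: xxl dec ixew fkecz cber qzs kvpc oyyme hrll
Final line count: 9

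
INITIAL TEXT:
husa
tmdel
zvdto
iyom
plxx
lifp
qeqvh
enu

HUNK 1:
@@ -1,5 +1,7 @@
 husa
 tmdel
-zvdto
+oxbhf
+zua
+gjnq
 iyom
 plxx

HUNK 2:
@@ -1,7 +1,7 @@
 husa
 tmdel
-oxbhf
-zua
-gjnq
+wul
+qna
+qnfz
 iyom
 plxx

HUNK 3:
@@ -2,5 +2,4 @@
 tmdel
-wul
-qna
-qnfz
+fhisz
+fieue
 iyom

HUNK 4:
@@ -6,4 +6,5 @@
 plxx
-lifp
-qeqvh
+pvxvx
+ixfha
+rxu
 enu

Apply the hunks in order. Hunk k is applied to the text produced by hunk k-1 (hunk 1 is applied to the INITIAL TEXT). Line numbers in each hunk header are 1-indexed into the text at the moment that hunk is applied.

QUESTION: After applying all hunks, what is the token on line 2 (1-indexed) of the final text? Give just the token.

Hunk 1: at line 1 remove [zvdto] add [oxbhf,zua,gjnq] -> 10 lines: husa tmdel oxbhf zua gjnq iyom plxx lifp qeqvh enu
Hunk 2: at line 1 remove [oxbhf,zua,gjnq] add [wul,qna,qnfz] -> 10 lines: husa tmdel wul qna qnfz iyom plxx lifp qeqvh enu
Hunk 3: at line 2 remove [wul,qna,qnfz] add [fhisz,fieue] -> 9 lines: husa tmdel fhisz fieue iyom plxx lifp qeqvh enu
Hunk 4: at line 6 remove [lifp,qeqvh] add [pvxvx,ixfha,rxu] -> 10 lines: husa tmdel fhisz fieue iyom plxx pvxvx ixfha rxu enu
Final line 2: tmdel

Answer: tmdel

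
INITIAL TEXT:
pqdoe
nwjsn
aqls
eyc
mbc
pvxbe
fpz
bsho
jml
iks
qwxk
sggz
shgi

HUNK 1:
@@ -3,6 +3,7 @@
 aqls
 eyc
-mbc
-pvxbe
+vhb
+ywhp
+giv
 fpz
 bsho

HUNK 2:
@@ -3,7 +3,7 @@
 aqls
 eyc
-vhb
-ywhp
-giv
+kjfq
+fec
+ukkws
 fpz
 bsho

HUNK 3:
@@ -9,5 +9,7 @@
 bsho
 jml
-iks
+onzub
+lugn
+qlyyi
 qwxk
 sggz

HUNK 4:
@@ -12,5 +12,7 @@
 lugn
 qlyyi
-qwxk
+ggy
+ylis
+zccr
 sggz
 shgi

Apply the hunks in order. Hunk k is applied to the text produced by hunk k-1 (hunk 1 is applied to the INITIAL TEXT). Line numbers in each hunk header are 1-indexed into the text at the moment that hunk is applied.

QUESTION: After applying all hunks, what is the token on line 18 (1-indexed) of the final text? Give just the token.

Hunk 1: at line 3 remove [mbc,pvxbe] add [vhb,ywhp,giv] -> 14 lines: pqdoe nwjsn aqls eyc vhb ywhp giv fpz bsho jml iks qwxk sggz shgi
Hunk 2: at line 3 remove [vhb,ywhp,giv] add [kjfq,fec,ukkws] -> 14 lines: pqdoe nwjsn aqls eyc kjfq fec ukkws fpz bsho jml iks qwxk sggz shgi
Hunk 3: at line 9 remove [iks] add [onzub,lugn,qlyyi] -> 16 lines: pqdoe nwjsn aqls eyc kjfq fec ukkws fpz bsho jml onzub lugn qlyyi qwxk sggz shgi
Hunk 4: at line 12 remove [qwxk] add [ggy,ylis,zccr] -> 18 lines: pqdoe nwjsn aqls eyc kjfq fec ukkws fpz bsho jml onzub lugn qlyyi ggy ylis zccr sggz shgi
Final line 18: shgi

Answer: shgi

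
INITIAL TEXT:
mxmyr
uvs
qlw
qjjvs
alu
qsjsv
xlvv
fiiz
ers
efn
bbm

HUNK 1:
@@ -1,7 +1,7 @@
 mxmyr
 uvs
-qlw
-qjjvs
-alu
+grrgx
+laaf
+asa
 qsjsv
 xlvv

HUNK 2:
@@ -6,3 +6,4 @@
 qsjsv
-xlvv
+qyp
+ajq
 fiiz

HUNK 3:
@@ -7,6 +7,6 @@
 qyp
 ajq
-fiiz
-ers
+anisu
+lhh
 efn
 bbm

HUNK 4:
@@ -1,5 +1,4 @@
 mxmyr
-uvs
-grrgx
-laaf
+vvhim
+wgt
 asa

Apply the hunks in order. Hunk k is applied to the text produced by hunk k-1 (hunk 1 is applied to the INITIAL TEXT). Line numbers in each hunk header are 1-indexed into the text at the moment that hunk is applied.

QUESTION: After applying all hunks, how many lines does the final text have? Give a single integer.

Hunk 1: at line 1 remove [qlw,qjjvs,alu] add [grrgx,laaf,asa] -> 11 lines: mxmyr uvs grrgx laaf asa qsjsv xlvv fiiz ers efn bbm
Hunk 2: at line 6 remove [xlvv] add [qyp,ajq] -> 12 lines: mxmyr uvs grrgx laaf asa qsjsv qyp ajq fiiz ers efn bbm
Hunk 3: at line 7 remove [fiiz,ers] add [anisu,lhh] -> 12 lines: mxmyr uvs grrgx laaf asa qsjsv qyp ajq anisu lhh efn bbm
Hunk 4: at line 1 remove [uvs,grrgx,laaf] add [vvhim,wgt] -> 11 lines: mxmyr vvhim wgt asa qsjsv qyp ajq anisu lhh efn bbm
Final line count: 11

Answer: 11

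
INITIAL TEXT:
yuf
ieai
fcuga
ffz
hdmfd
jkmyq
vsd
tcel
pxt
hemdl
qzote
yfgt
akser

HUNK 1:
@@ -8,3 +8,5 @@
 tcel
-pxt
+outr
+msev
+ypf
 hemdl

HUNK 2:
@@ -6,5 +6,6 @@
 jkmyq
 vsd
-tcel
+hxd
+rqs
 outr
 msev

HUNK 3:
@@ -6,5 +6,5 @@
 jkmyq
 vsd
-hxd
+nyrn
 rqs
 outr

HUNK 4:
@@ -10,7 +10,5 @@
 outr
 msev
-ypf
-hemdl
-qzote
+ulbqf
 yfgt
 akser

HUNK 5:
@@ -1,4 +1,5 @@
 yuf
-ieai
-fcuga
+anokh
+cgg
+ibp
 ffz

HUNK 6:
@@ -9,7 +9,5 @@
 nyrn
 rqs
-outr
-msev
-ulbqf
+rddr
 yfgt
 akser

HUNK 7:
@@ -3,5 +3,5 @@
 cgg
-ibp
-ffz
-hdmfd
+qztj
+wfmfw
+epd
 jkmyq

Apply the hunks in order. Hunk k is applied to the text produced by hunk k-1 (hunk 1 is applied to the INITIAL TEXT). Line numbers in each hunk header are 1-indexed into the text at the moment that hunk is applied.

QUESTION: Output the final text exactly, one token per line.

Answer: yuf
anokh
cgg
qztj
wfmfw
epd
jkmyq
vsd
nyrn
rqs
rddr
yfgt
akser

Derivation:
Hunk 1: at line 8 remove [pxt] add [outr,msev,ypf] -> 15 lines: yuf ieai fcuga ffz hdmfd jkmyq vsd tcel outr msev ypf hemdl qzote yfgt akser
Hunk 2: at line 6 remove [tcel] add [hxd,rqs] -> 16 lines: yuf ieai fcuga ffz hdmfd jkmyq vsd hxd rqs outr msev ypf hemdl qzote yfgt akser
Hunk 3: at line 6 remove [hxd] add [nyrn] -> 16 lines: yuf ieai fcuga ffz hdmfd jkmyq vsd nyrn rqs outr msev ypf hemdl qzote yfgt akser
Hunk 4: at line 10 remove [ypf,hemdl,qzote] add [ulbqf] -> 14 lines: yuf ieai fcuga ffz hdmfd jkmyq vsd nyrn rqs outr msev ulbqf yfgt akser
Hunk 5: at line 1 remove [ieai,fcuga] add [anokh,cgg,ibp] -> 15 lines: yuf anokh cgg ibp ffz hdmfd jkmyq vsd nyrn rqs outr msev ulbqf yfgt akser
Hunk 6: at line 9 remove [outr,msev,ulbqf] add [rddr] -> 13 lines: yuf anokh cgg ibp ffz hdmfd jkmyq vsd nyrn rqs rddr yfgt akser
Hunk 7: at line 3 remove [ibp,ffz,hdmfd] add [qztj,wfmfw,epd] -> 13 lines: yuf anokh cgg qztj wfmfw epd jkmyq vsd nyrn rqs rddr yfgt akser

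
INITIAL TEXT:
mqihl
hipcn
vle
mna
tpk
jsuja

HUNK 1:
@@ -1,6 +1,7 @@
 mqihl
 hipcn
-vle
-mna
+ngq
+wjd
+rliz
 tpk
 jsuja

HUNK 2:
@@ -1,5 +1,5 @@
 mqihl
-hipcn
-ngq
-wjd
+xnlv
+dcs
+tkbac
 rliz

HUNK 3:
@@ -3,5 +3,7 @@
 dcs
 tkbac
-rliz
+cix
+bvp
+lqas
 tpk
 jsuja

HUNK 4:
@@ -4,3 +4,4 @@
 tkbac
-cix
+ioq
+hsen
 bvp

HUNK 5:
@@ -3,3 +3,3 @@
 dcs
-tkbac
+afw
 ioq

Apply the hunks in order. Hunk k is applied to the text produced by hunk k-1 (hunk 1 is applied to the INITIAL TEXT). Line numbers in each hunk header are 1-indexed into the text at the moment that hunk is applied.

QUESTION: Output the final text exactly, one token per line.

Answer: mqihl
xnlv
dcs
afw
ioq
hsen
bvp
lqas
tpk
jsuja

Derivation:
Hunk 1: at line 1 remove [vle,mna] add [ngq,wjd,rliz] -> 7 lines: mqihl hipcn ngq wjd rliz tpk jsuja
Hunk 2: at line 1 remove [hipcn,ngq,wjd] add [xnlv,dcs,tkbac] -> 7 lines: mqihl xnlv dcs tkbac rliz tpk jsuja
Hunk 3: at line 3 remove [rliz] add [cix,bvp,lqas] -> 9 lines: mqihl xnlv dcs tkbac cix bvp lqas tpk jsuja
Hunk 4: at line 4 remove [cix] add [ioq,hsen] -> 10 lines: mqihl xnlv dcs tkbac ioq hsen bvp lqas tpk jsuja
Hunk 5: at line 3 remove [tkbac] add [afw] -> 10 lines: mqihl xnlv dcs afw ioq hsen bvp lqas tpk jsuja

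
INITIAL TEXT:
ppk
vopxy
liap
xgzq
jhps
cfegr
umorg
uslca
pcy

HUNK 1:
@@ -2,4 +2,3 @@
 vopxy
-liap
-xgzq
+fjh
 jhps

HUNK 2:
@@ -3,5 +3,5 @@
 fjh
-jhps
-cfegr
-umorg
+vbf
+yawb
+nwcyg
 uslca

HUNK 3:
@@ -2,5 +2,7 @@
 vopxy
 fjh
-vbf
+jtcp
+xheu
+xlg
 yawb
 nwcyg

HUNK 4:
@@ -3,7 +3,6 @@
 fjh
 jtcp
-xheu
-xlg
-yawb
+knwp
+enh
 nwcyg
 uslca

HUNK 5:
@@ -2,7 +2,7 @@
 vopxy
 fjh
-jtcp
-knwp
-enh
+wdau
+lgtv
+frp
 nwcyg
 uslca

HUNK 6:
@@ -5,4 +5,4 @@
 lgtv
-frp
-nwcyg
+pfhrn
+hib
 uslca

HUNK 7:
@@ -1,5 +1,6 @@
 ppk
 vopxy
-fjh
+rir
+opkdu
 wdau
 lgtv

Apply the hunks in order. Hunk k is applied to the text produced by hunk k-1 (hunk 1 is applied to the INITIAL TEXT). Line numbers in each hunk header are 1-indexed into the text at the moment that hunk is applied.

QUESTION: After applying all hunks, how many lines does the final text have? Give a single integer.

Answer: 10

Derivation:
Hunk 1: at line 2 remove [liap,xgzq] add [fjh] -> 8 lines: ppk vopxy fjh jhps cfegr umorg uslca pcy
Hunk 2: at line 3 remove [jhps,cfegr,umorg] add [vbf,yawb,nwcyg] -> 8 lines: ppk vopxy fjh vbf yawb nwcyg uslca pcy
Hunk 3: at line 2 remove [vbf] add [jtcp,xheu,xlg] -> 10 lines: ppk vopxy fjh jtcp xheu xlg yawb nwcyg uslca pcy
Hunk 4: at line 3 remove [xheu,xlg,yawb] add [knwp,enh] -> 9 lines: ppk vopxy fjh jtcp knwp enh nwcyg uslca pcy
Hunk 5: at line 2 remove [jtcp,knwp,enh] add [wdau,lgtv,frp] -> 9 lines: ppk vopxy fjh wdau lgtv frp nwcyg uslca pcy
Hunk 6: at line 5 remove [frp,nwcyg] add [pfhrn,hib] -> 9 lines: ppk vopxy fjh wdau lgtv pfhrn hib uslca pcy
Hunk 7: at line 1 remove [fjh] add [rir,opkdu] -> 10 lines: ppk vopxy rir opkdu wdau lgtv pfhrn hib uslca pcy
Final line count: 10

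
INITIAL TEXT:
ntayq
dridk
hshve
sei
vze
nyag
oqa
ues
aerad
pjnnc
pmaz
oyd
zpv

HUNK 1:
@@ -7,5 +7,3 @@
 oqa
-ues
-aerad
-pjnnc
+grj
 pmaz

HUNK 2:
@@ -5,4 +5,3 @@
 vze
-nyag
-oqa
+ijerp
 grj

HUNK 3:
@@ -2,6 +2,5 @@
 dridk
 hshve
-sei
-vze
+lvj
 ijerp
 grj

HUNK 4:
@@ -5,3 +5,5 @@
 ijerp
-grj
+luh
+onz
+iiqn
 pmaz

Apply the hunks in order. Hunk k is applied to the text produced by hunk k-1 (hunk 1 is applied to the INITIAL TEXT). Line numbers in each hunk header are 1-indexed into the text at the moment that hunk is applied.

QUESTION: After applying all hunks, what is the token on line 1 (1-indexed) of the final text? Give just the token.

Hunk 1: at line 7 remove [ues,aerad,pjnnc] add [grj] -> 11 lines: ntayq dridk hshve sei vze nyag oqa grj pmaz oyd zpv
Hunk 2: at line 5 remove [nyag,oqa] add [ijerp] -> 10 lines: ntayq dridk hshve sei vze ijerp grj pmaz oyd zpv
Hunk 3: at line 2 remove [sei,vze] add [lvj] -> 9 lines: ntayq dridk hshve lvj ijerp grj pmaz oyd zpv
Hunk 4: at line 5 remove [grj] add [luh,onz,iiqn] -> 11 lines: ntayq dridk hshve lvj ijerp luh onz iiqn pmaz oyd zpv
Final line 1: ntayq

Answer: ntayq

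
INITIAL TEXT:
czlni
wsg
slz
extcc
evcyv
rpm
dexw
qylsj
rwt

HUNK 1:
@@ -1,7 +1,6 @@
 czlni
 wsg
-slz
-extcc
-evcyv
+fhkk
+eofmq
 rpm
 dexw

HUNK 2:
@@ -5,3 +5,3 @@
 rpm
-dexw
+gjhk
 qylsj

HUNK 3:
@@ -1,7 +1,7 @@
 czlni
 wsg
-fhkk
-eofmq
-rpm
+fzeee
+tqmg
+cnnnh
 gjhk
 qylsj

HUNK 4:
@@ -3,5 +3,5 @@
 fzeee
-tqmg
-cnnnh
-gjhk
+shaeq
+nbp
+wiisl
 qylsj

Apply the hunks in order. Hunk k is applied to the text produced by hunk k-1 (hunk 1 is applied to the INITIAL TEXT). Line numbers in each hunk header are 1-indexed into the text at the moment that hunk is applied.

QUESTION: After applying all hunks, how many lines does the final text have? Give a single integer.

Answer: 8

Derivation:
Hunk 1: at line 1 remove [slz,extcc,evcyv] add [fhkk,eofmq] -> 8 lines: czlni wsg fhkk eofmq rpm dexw qylsj rwt
Hunk 2: at line 5 remove [dexw] add [gjhk] -> 8 lines: czlni wsg fhkk eofmq rpm gjhk qylsj rwt
Hunk 3: at line 1 remove [fhkk,eofmq,rpm] add [fzeee,tqmg,cnnnh] -> 8 lines: czlni wsg fzeee tqmg cnnnh gjhk qylsj rwt
Hunk 4: at line 3 remove [tqmg,cnnnh,gjhk] add [shaeq,nbp,wiisl] -> 8 lines: czlni wsg fzeee shaeq nbp wiisl qylsj rwt
Final line count: 8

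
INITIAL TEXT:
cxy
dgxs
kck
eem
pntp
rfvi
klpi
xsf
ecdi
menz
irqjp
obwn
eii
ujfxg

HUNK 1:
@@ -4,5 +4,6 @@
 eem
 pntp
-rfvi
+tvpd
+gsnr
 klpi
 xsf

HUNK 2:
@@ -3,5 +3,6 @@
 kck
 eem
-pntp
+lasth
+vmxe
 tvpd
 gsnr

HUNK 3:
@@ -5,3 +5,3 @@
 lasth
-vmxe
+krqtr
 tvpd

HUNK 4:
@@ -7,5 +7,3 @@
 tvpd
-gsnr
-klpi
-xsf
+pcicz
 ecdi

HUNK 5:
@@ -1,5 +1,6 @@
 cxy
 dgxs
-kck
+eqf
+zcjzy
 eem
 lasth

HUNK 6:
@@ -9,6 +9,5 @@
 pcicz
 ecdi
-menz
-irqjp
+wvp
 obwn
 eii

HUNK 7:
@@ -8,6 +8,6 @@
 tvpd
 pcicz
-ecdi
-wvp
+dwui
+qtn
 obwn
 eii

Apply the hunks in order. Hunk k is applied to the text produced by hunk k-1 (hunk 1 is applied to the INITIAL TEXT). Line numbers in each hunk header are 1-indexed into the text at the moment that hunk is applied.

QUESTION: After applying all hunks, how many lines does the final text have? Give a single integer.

Hunk 1: at line 4 remove [rfvi] add [tvpd,gsnr] -> 15 lines: cxy dgxs kck eem pntp tvpd gsnr klpi xsf ecdi menz irqjp obwn eii ujfxg
Hunk 2: at line 3 remove [pntp] add [lasth,vmxe] -> 16 lines: cxy dgxs kck eem lasth vmxe tvpd gsnr klpi xsf ecdi menz irqjp obwn eii ujfxg
Hunk 3: at line 5 remove [vmxe] add [krqtr] -> 16 lines: cxy dgxs kck eem lasth krqtr tvpd gsnr klpi xsf ecdi menz irqjp obwn eii ujfxg
Hunk 4: at line 7 remove [gsnr,klpi,xsf] add [pcicz] -> 14 lines: cxy dgxs kck eem lasth krqtr tvpd pcicz ecdi menz irqjp obwn eii ujfxg
Hunk 5: at line 1 remove [kck] add [eqf,zcjzy] -> 15 lines: cxy dgxs eqf zcjzy eem lasth krqtr tvpd pcicz ecdi menz irqjp obwn eii ujfxg
Hunk 6: at line 9 remove [menz,irqjp] add [wvp] -> 14 lines: cxy dgxs eqf zcjzy eem lasth krqtr tvpd pcicz ecdi wvp obwn eii ujfxg
Hunk 7: at line 8 remove [ecdi,wvp] add [dwui,qtn] -> 14 lines: cxy dgxs eqf zcjzy eem lasth krqtr tvpd pcicz dwui qtn obwn eii ujfxg
Final line count: 14

Answer: 14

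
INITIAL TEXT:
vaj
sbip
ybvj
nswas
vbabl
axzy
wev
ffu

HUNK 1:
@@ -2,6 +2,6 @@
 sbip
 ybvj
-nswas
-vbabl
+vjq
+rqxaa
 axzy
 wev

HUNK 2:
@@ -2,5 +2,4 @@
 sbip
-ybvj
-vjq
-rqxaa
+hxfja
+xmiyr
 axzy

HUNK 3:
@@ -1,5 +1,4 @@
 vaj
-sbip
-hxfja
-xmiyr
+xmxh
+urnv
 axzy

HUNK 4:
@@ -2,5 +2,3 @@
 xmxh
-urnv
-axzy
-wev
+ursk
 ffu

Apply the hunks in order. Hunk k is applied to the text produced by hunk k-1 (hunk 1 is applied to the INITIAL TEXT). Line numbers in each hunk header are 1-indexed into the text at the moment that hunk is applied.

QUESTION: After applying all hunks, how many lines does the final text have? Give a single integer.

Answer: 4

Derivation:
Hunk 1: at line 2 remove [nswas,vbabl] add [vjq,rqxaa] -> 8 lines: vaj sbip ybvj vjq rqxaa axzy wev ffu
Hunk 2: at line 2 remove [ybvj,vjq,rqxaa] add [hxfja,xmiyr] -> 7 lines: vaj sbip hxfja xmiyr axzy wev ffu
Hunk 3: at line 1 remove [sbip,hxfja,xmiyr] add [xmxh,urnv] -> 6 lines: vaj xmxh urnv axzy wev ffu
Hunk 4: at line 2 remove [urnv,axzy,wev] add [ursk] -> 4 lines: vaj xmxh ursk ffu
Final line count: 4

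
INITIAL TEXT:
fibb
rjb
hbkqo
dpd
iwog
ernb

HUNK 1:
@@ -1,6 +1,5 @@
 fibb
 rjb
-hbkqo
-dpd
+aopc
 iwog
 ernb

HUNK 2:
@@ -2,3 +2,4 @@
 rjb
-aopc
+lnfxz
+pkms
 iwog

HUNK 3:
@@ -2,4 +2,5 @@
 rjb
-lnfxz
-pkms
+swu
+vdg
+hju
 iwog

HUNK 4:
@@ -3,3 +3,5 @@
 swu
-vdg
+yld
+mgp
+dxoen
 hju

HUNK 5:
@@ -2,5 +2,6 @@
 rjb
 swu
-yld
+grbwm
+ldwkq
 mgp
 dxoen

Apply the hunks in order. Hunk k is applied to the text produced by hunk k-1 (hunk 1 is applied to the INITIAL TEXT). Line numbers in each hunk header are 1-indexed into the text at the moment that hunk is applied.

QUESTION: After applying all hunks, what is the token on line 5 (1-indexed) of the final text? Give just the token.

Answer: ldwkq

Derivation:
Hunk 1: at line 1 remove [hbkqo,dpd] add [aopc] -> 5 lines: fibb rjb aopc iwog ernb
Hunk 2: at line 2 remove [aopc] add [lnfxz,pkms] -> 6 lines: fibb rjb lnfxz pkms iwog ernb
Hunk 3: at line 2 remove [lnfxz,pkms] add [swu,vdg,hju] -> 7 lines: fibb rjb swu vdg hju iwog ernb
Hunk 4: at line 3 remove [vdg] add [yld,mgp,dxoen] -> 9 lines: fibb rjb swu yld mgp dxoen hju iwog ernb
Hunk 5: at line 2 remove [yld] add [grbwm,ldwkq] -> 10 lines: fibb rjb swu grbwm ldwkq mgp dxoen hju iwog ernb
Final line 5: ldwkq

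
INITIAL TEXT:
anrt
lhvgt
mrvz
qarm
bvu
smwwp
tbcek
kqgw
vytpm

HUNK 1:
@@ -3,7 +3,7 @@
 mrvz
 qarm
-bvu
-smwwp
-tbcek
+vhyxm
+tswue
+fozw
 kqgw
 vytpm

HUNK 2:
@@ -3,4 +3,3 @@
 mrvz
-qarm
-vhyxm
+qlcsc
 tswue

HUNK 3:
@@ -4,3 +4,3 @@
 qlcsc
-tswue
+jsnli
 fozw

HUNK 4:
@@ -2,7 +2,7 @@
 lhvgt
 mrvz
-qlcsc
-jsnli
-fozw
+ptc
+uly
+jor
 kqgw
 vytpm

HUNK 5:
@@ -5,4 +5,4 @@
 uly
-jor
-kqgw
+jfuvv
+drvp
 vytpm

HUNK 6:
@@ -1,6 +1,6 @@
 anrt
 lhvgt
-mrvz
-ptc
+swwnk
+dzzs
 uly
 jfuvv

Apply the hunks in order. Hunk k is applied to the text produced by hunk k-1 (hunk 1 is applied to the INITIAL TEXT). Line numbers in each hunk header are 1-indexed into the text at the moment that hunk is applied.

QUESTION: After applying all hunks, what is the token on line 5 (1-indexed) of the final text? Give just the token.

Answer: uly

Derivation:
Hunk 1: at line 3 remove [bvu,smwwp,tbcek] add [vhyxm,tswue,fozw] -> 9 lines: anrt lhvgt mrvz qarm vhyxm tswue fozw kqgw vytpm
Hunk 2: at line 3 remove [qarm,vhyxm] add [qlcsc] -> 8 lines: anrt lhvgt mrvz qlcsc tswue fozw kqgw vytpm
Hunk 3: at line 4 remove [tswue] add [jsnli] -> 8 lines: anrt lhvgt mrvz qlcsc jsnli fozw kqgw vytpm
Hunk 4: at line 2 remove [qlcsc,jsnli,fozw] add [ptc,uly,jor] -> 8 lines: anrt lhvgt mrvz ptc uly jor kqgw vytpm
Hunk 5: at line 5 remove [jor,kqgw] add [jfuvv,drvp] -> 8 lines: anrt lhvgt mrvz ptc uly jfuvv drvp vytpm
Hunk 6: at line 1 remove [mrvz,ptc] add [swwnk,dzzs] -> 8 lines: anrt lhvgt swwnk dzzs uly jfuvv drvp vytpm
Final line 5: uly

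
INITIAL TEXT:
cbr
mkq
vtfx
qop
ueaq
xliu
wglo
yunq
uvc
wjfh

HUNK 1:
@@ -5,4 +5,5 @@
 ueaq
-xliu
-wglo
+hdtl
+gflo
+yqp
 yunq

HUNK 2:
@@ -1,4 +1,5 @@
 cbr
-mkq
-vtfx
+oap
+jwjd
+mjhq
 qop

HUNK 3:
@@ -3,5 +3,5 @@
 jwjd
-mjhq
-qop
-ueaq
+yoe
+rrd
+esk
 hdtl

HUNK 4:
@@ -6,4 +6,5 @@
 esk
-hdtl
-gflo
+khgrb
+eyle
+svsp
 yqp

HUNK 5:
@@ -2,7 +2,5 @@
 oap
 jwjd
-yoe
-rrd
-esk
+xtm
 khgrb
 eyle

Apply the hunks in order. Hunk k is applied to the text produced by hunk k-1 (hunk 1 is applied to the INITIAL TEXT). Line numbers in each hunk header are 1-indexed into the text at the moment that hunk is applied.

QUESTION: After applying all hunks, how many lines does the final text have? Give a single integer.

Hunk 1: at line 5 remove [xliu,wglo] add [hdtl,gflo,yqp] -> 11 lines: cbr mkq vtfx qop ueaq hdtl gflo yqp yunq uvc wjfh
Hunk 2: at line 1 remove [mkq,vtfx] add [oap,jwjd,mjhq] -> 12 lines: cbr oap jwjd mjhq qop ueaq hdtl gflo yqp yunq uvc wjfh
Hunk 3: at line 3 remove [mjhq,qop,ueaq] add [yoe,rrd,esk] -> 12 lines: cbr oap jwjd yoe rrd esk hdtl gflo yqp yunq uvc wjfh
Hunk 4: at line 6 remove [hdtl,gflo] add [khgrb,eyle,svsp] -> 13 lines: cbr oap jwjd yoe rrd esk khgrb eyle svsp yqp yunq uvc wjfh
Hunk 5: at line 2 remove [yoe,rrd,esk] add [xtm] -> 11 lines: cbr oap jwjd xtm khgrb eyle svsp yqp yunq uvc wjfh
Final line count: 11

Answer: 11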